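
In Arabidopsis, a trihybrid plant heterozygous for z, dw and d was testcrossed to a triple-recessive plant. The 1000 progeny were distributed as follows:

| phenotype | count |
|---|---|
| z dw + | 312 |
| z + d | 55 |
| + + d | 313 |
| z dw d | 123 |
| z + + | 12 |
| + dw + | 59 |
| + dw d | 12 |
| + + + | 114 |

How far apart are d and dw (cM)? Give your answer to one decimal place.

26.1 cM

The two most frequent reciprocal classes, z dw + and + + d, are the parental types, so the F1 was z dw + / + + d.
The two rarest classes, z + + and + dw d, are the double crossovers. Comparing them with the parentals, only the dw allele has switched, so dw is the middle locus and the order is d – dw – z.
Crossovers in the d–dw interval produce the single-crossover classes z dw d and + + + (123 + 114 = 237) plus the double crossovers (24).
RF(d–dw) = (237 + 24) / 1000 = 261/1000 = 0.2610 → 26.1 cM.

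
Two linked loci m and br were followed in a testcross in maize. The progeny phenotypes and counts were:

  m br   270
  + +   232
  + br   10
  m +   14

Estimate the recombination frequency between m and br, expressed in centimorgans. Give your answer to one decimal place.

The two most frequent classes, + + (232) and m br (270), are the parental types, so the F1 was + + / m br.
The recombinant classes are + br and m +: 10 + 14 = 24.
Recombination frequency = 24/526 = 0.0456 ≈ 4.6%, i.e. 4.6 centimorgans.

4.6 centimorgans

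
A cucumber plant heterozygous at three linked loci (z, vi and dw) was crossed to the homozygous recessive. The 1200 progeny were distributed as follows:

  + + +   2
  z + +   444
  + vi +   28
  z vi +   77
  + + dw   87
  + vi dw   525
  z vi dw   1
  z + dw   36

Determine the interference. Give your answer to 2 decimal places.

0.68

The two most frequent reciprocal classes, z + + and + vi dw, are the parental types, so the F1 was z + + / + vi dw.
The two rarest classes, + + + and z vi dw, are the double crossovers. Comparing them with the parentals, only the z allele has switched, so z is the middle locus and the order is vi – z – dw.
vi–z: (164 + 3)/1200 = 0.1392; z–dw: (64 + 3)/1200 = 0.0558.
Expected DCO frequency = 0.1392 × 0.0558 ≈ 0.00777; observed = 3/1200 ≈ 0.00250.
Coefficient of coincidence = 0.00250/0.00777 ≈ 0.32; interference = 1 − 0.32 = 0.68.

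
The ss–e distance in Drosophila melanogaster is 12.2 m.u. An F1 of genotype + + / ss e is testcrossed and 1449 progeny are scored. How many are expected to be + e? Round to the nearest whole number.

88

A map distance of 12.2 m.u. corresponds to a recombination frequency of 0.122.
The F1 is + + / ss e, so + e is a recombinant gamete class with expected frequency r/2 = 0.122/2 = 0.0610.
Expected number = 0.0610 × 1449 = 88.39 ≈ 88.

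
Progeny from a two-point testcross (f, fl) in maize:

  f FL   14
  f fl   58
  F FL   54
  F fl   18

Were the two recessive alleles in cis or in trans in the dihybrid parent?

The two most frequent classes are F FL (54) and f fl (58); these are the parental (non-recombinant) types.
So the F1 carried F FL on one chromosome and f fl on the other — the recessive alleles are on the same chromosome (cis / coupling).

cis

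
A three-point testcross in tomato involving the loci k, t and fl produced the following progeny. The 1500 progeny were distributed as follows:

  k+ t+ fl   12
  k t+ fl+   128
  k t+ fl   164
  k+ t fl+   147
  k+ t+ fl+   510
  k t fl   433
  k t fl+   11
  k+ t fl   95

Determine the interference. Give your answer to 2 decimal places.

The two most frequent reciprocal classes, k+ t+ fl+ and k t fl, are the parental types, so the F1 was k+ t+ fl+ / k t fl.
The two rarest classes, k+ t+ fl and k t fl+, are the double crossovers. Comparing them with the parentals, only the fl allele has switched, so fl is the middle locus and the order is k – fl – t.
k–fl: (223 + 23)/1500 = 0.1640; fl–t: (311 + 23)/1500 = 0.2227.
Expected DCO frequency = 0.1640 × 0.2227 ≈ 0.03652; observed = 23/1500 ≈ 0.01533.
Coefficient of coincidence = 0.01533/0.03652 ≈ 0.42; interference = 1 − 0.42 = 0.58.

0.58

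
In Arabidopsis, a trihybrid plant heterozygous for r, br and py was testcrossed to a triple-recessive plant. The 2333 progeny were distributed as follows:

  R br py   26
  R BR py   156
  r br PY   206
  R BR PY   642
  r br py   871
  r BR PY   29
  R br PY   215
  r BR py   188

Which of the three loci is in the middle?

The two most frequent reciprocal classes, r br py and R BR PY, are the parental types, so the F1 was r br py / R BR PY.
The two rarest classes, R br py and r BR PY, are the double crossovers. Comparing them with the parentals, only the r allele has switched, so r is the middle locus and the order is py – r – br.

r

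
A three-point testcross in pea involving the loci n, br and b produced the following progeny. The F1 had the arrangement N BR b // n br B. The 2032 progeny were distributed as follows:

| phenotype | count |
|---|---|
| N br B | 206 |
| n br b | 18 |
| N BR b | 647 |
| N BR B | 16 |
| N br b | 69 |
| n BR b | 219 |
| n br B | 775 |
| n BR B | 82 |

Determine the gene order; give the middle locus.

The two rarest classes, N BR B and n br b, are the double crossovers. Comparing them with the parentals, only the b allele has switched, so b is the middle locus and the order is br – b – n.

b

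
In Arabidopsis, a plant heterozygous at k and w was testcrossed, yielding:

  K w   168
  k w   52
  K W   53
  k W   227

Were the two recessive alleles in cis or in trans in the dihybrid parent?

trans

The two most frequent classes are K w (168) and k W (227); these are the parental (non-recombinant) types.
So the F1 carried K w on one chromosome and k W on the other — the recessive alleles are on opposite chromosomes (trans / repulsion).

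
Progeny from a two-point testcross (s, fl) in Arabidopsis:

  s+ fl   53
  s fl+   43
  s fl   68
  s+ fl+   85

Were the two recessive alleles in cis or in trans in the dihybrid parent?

The two most frequent classes are s+ fl+ (85) and s fl (68); these are the parental (non-recombinant) types.
So the F1 carried s+ fl+ on one chromosome and s fl on the other — the recessive alleles are on the same chromosome (cis / coupling).

cis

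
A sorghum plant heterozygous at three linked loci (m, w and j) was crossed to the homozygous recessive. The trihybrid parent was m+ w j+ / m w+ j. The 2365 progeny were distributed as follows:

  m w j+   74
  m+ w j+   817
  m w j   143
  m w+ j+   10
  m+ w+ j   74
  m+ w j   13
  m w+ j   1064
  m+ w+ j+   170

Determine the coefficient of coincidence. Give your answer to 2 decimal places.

The two rarest classes, m+ w j and m w+ j+, are the double crossovers. Comparing them with the parentals, only the j allele has switched, so j is the middle locus and the order is w – j – m.
w–j: (313 + 23)/2365 = 0.1421; j–m: (148 + 23)/2365 = 0.0723.
Expected DCO frequency = 0.1421 × 0.0723 ≈ 0.01027; observed = 23/2365 ≈ 0.00973.
Coefficient of coincidence = 0.00973/0.01027 ≈ 0.95.

0.95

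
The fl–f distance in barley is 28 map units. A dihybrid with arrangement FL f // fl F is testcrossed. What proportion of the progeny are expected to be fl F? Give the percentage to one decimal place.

A map distance of 28 map units corresponds to a recombination frequency of 0.280.
The F1 is FL f / fl F, so fl F is a parental gamete class with expected frequency (1 − r)/2 = 0.720/2 = 0.3600.
That is 0.3600 = 36.0% of the progeny.

36.0%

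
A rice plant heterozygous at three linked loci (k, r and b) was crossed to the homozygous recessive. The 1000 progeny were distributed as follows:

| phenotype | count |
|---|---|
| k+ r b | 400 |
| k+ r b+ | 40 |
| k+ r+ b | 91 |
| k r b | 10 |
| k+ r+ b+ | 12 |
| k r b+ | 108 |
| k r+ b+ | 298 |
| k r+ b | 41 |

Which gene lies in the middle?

k

The two most frequent reciprocal classes, k r+ b+ and k+ r b, are the parental types, so the F1 was k r+ b+ / k+ r b.
The two rarest classes, k+ r+ b+ and k r b, are the double crossovers. Comparing them with the parentals, only the k allele has switched, so k is the middle locus and the order is r – k – b.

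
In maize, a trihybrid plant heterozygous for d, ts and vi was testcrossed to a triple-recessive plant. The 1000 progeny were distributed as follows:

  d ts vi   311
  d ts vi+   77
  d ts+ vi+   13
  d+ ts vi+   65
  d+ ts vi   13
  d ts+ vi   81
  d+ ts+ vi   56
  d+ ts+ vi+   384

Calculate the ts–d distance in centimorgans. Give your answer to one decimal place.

The two most frequent reciprocal classes, d+ ts+ vi+ and d ts vi, are the parental types, so the F1 was d+ ts+ vi+ / d ts vi.
The two rarest classes, d ts+ vi+ and d+ ts vi, are the double crossovers. Comparing them with the parentals, only the d allele has switched, so d is the middle locus and the order is ts – d – vi.
Crossovers in the ts–d interval produce the single-crossover classes d+ ts vi+ and d ts+ vi (65 + 81 = 146) plus the double crossovers (26).
RF(ts–d) = (146 + 26) / 1000 = 172/1000 = 0.1720 → 17.2 centimorgans.

17.2 centimorgans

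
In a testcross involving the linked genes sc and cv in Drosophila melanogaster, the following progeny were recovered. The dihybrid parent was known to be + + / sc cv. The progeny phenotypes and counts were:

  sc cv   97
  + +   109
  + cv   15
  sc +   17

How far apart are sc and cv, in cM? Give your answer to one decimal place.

The recombinant classes are + cv and sc +: 15 + 17 = 32.
Recombination frequency = 32/238 = 0.1345 ≈ 13.4%, i.e. 13.4 cM.

13.4 cM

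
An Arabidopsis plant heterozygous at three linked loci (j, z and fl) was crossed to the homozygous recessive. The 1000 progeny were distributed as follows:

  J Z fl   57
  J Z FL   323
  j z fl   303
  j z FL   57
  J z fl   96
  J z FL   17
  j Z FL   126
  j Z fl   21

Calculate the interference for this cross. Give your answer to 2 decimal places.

0.04

The two most frequent reciprocal classes, j z fl and J Z FL, are the parental types, so the F1 was j z fl / J Z FL.
The two rarest classes, j Z fl and J z FL, are the double crossovers. Comparing them with the parentals, only the z allele has switched, so z is the middle locus and the order is j – z – fl.
j–z: (222 + 38)/1000 = 0.2600; z–fl: (114 + 38)/1000 = 0.1520.
Expected DCO frequency = 0.2600 × 0.1520 ≈ 0.03952; observed = 38/1000 ≈ 0.03800.
Coefficient of coincidence = 0.03800/0.03952 ≈ 0.96; interference = 1 − 0.96 = 0.04.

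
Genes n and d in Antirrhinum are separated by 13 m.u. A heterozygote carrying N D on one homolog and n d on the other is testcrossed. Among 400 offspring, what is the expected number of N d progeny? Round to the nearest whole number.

A map distance of 13 m.u. corresponds to a recombination frequency of 0.130.
The F1 is N D / n d, so N d is a recombinant gamete class with expected frequency r/2 = 0.130/2 = 0.0650.
Expected number = 0.0650 × 400 = 26.00 ≈ 26.

26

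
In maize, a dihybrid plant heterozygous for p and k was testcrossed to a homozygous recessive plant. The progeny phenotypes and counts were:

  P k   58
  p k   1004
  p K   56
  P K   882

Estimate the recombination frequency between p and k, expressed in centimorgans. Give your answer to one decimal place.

The two most frequent classes, P K (882) and p k (1004), are the parental types, so the F1 was P K / p k.
The recombinant classes are P k and p K: 58 + 56 = 114.
Recombination frequency = 114/2000 = 0.0570 ≈ 5.7%, i.e. 5.7 centimorgans.

5.7 centimorgans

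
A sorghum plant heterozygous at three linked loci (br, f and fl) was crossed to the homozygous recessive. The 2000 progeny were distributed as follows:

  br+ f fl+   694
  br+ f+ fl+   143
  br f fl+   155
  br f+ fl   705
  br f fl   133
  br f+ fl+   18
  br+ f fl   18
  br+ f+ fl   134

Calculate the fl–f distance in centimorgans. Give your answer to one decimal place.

15.6 centimorgans

The two most frequent reciprocal classes, br f+ fl and br+ f fl+, are the parental types, so the F1 was br f+ fl / br+ f fl+.
The two rarest classes, br f+ fl+ and br+ f fl, are the double crossovers. Comparing them with the parentals, only the fl allele has switched, so fl is the middle locus and the order is f – fl – br.
Crossovers in the f–fl interval produce the single-crossover classes br f fl and br+ f+ fl+ (133 + 143 = 276) plus the double crossovers (36).
RF(f–fl) = (276 + 36) / 2000 = 312/2000 = 0.1560 → 15.6 centimorgans.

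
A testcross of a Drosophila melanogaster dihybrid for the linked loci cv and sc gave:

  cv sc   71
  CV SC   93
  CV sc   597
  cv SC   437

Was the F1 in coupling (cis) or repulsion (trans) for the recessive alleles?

The two most frequent classes are CV sc (597) and cv SC (437); these are the parental (non-recombinant) types.
So the F1 carried CV sc on one chromosome and cv SC on the other — the recessive alleles are on opposite chromosomes (trans / repulsion).

trans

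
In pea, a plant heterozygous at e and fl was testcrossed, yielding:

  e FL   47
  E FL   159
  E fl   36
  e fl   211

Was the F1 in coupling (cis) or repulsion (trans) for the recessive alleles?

The two most frequent classes are E FL (159) and e fl (211); these are the parental (non-recombinant) types.
So the F1 carried E FL on one chromosome and e fl on the other — the recessive alleles are on the same chromosome (cis / coupling).

cis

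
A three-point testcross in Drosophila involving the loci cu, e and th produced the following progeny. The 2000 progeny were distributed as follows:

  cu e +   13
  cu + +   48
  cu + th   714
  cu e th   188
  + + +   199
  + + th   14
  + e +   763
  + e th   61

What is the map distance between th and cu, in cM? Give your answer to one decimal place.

The two most frequent reciprocal classes, cu + th and + e +, are the parental types, so the F1 was cu + th / + e +.
The two rarest classes, + + th and cu e +, are the double crossovers. Comparing them with the parentals, only the cu allele has switched, so cu is the middle locus and the order is th – cu – e.
Crossovers in the th–cu interval produce the single-crossover classes cu + + and + e th (48 + 61 = 109) plus the double crossovers (27).
RF(th–cu) = (109 + 27) / 2000 = 136/2000 = 0.0680 → 6.8 cM.

6.8 cM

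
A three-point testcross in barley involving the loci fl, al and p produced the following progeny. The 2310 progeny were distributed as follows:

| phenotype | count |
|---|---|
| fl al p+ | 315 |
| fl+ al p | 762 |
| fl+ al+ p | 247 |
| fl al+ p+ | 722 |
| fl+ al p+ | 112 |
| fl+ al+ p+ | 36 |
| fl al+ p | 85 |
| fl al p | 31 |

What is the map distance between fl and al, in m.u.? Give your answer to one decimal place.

27.2 m.u.

The two most frequent reciprocal classes, fl+ al p and fl al+ p+, are the parental types, so the F1 was fl+ al p / fl al+ p+.
The two rarest classes, fl al p and fl+ al+ p+, are the double crossovers. Comparing them with the parentals, only the fl allele has switched, so fl is the middle locus and the order is p – fl – al.
Crossovers in the fl–al interval produce the single-crossover classes fl+ al+ p and fl al p+ (247 + 315 = 562) plus the double crossovers (67).
RF(fl–al) = (562 + 67) / 2310 = 629/2310 = 0.2723 → 27.2 m.u.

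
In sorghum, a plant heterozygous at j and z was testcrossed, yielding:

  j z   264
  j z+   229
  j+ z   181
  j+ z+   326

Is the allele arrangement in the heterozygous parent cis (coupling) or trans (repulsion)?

cis

The two most frequent classes are j+ z+ (326) and j z (264); these are the parental (non-recombinant) types.
So the F1 carried j+ z+ on one chromosome and j z on the other — the recessive alleles are on the same chromosome (cis / coupling).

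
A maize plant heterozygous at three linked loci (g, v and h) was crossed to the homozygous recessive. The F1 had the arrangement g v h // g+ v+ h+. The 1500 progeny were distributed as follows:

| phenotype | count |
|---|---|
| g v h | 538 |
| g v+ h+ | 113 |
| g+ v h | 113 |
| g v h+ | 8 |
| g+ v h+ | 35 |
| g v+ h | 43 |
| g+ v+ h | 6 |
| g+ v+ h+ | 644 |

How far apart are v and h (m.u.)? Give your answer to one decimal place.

6.1 m.u.

The two rarest classes, g v h+ and g+ v+ h, are the double crossovers. Comparing them with the parentals, only the h allele has switched, so h is the middle locus and the order is v – h – g.
Crossovers in the v–h interval produce the single-crossover classes g v+ h and g+ v h+ (43 + 35 = 78) plus the double crossovers (14).
RF(v–h) = (78 + 14) / 1500 = 92/1500 = 0.0613 → 6.1 m.u.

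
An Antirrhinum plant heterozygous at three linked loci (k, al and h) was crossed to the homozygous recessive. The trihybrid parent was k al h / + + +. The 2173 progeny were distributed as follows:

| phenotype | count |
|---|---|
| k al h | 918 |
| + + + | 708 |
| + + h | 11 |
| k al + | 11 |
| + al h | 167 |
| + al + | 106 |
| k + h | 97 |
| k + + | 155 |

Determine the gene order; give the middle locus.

h

The two rarest classes, k al + and + + h, are the double crossovers. Comparing them with the parentals, only the h allele has switched, so h is the middle locus and the order is al – h – k.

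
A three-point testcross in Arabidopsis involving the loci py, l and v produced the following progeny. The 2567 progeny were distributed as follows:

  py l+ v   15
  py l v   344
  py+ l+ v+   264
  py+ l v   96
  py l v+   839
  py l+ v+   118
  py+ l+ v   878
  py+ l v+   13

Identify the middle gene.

The two most frequent reciprocal classes, py+ l+ v and py l v+, are the parental types, so the F1 was py+ l+ v / py l v+.
The two rarest classes, py l+ v and py+ l v+, are the double crossovers. Comparing them with the parentals, only the py allele has switched, so py is the middle locus and the order is l – py – v.

py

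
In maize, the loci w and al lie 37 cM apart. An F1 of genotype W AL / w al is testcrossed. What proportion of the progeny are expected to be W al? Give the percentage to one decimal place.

18.5%

A map distance of 37 cM corresponds to a recombination frequency of 0.370.
The F1 is W AL / w al, so W al is a recombinant gamete class with expected frequency r/2 = 0.370/2 = 0.1850.
That is 0.1850 = 18.5% of the progeny.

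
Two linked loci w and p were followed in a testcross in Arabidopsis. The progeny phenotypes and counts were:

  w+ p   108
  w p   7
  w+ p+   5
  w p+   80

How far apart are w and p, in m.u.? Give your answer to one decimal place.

The two most frequent classes, w+ p (108) and w p+ (80), are the parental types, so the F1 was w+ p / w p+.
The recombinant classes are w+ p+ and w p: 5 + 7 = 12.
Recombination frequency = 12/200 = 0.0600 ≈ 6.0%, i.e. 6.0 m.u.

6.0 m.u.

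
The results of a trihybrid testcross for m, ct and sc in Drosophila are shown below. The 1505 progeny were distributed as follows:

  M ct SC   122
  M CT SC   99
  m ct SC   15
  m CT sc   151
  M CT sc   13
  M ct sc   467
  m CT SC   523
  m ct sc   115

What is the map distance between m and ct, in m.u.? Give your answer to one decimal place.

16.1 m.u.

The two most frequent reciprocal classes, M ct sc and m CT SC, are the parental types, so the F1 was M ct sc / m CT SC.
The two rarest classes, M CT sc and m ct SC, are the double crossovers. Comparing them with the parentals, only the ct allele has switched, so ct is the middle locus and the order is m – ct – sc.
Crossovers in the m–ct interval produce the single-crossover classes m ct sc and M CT SC (115 + 99 = 214) plus the double crossovers (28).
RF(m–ct) = (214 + 28) / 1505 = 242/1505 = 0.1608 → 16.1 m.u.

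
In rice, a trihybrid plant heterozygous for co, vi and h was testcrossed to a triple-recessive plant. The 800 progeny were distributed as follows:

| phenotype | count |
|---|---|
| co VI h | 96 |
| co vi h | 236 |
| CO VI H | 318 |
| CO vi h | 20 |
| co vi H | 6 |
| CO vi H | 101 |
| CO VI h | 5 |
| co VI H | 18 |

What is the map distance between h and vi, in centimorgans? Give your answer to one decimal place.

26.0 centimorgans

The two most frequent reciprocal classes, co vi h and CO VI H, are the parental types, so the F1 was co vi h / CO VI H.
The two rarest classes, co vi H and CO VI h, are the double crossovers. Comparing them with the parentals, only the h allele has switched, so h is the middle locus and the order is co – h – vi.
Crossovers in the h–vi interval produce the single-crossover classes co VI h and CO vi H (96 + 101 = 197) plus the double crossovers (11).
RF(h–vi) = (197 + 11) / 800 = 208/800 = 0.2600 → 26.0 centimorgans.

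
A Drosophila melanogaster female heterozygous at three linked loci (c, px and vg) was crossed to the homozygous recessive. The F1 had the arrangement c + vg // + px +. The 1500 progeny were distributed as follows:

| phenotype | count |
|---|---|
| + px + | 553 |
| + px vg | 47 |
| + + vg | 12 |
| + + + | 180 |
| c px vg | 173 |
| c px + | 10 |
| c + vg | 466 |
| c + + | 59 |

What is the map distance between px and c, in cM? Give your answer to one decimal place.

25.0 cM

The two rarest classes, + + vg and c px +, are the double crossovers. Comparing them with the parentals, only the c allele has switched, so c is the middle locus and the order is px – c – vg.
Crossovers in the px–c interval produce the single-crossover classes c px vg and + + + (173 + 180 = 353) plus the double crossovers (22).
RF(px–c) = (353 + 22) / 1500 = 375/1500 = 0.2500 → 25.0 cM.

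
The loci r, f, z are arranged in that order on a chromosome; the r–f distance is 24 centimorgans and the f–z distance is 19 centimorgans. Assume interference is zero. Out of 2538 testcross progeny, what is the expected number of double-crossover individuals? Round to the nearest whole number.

116

Map distances give recombination frequencies of 0.240 and 0.190 for the two intervals.
With no interference, expected double-crossover frequency = 0.240 × 0.190 = 0.04560.
Expected number = 0.04560 × 2538 = 115.73 ≈ 116.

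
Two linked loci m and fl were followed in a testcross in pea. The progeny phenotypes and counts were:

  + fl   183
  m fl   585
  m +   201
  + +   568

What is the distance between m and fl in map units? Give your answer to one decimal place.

The two most frequent classes, + + (568) and m fl (585), are the parental types, so the F1 was + + / m fl.
The recombinant classes are + fl and m +: 183 + 201 = 384.
Recombination frequency = 384/1537 = 0.2498 ≈ 25.0%, i.e. 25.0 map units.

25.0 map units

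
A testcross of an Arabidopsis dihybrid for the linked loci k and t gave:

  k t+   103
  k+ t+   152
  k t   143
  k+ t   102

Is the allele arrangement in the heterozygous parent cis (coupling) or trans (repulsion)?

cis

The two most frequent classes are k+ t+ (152) and k t (143); these are the parental (non-recombinant) types.
So the F1 carried k+ t+ on one chromosome and k t on the other — the recessive alleles are on the same chromosome (cis / coupling).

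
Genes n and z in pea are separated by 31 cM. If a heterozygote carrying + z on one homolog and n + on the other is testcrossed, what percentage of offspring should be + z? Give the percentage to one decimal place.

A map distance of 31 cM corresponds to a recombination frequency of 0.310.
The F1 is + z / n +, so + z is a parental gamete class with expected frequency (1 − r)/2 = 0.690/2 = 0.3450.
That is 0.3450 = 34.5% of the progeny.

34.5%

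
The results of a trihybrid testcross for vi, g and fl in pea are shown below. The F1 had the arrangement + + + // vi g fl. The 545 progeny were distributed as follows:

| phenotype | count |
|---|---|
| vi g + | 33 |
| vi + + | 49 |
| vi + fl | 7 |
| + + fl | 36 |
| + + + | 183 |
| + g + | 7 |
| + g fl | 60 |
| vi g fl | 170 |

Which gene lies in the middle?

g

The two rarest classes, + g + and vi + fl, are the double crossovers. Comparing them with the parentals, only the g allele has switched, so g is the middle locus and the order is vi – g – fl.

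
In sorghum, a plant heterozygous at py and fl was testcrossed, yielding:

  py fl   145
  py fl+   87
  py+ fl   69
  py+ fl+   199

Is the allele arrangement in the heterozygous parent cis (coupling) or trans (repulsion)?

cis

The two most frequent classes are py+ fl+ (199) and py fl (145); these are the parental (non-recombinant) types.
So the F1 carried py+ fl+ on one chromosome and py fl on the other — the recessive alleles are on the same chromosome (cis / coupling).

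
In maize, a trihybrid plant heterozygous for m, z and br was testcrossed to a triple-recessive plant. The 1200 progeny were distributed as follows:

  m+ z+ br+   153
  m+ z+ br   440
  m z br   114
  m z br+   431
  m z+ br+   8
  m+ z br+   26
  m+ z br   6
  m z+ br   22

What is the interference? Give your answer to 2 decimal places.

The two most frequent reciprocal classes, m z br+ and m+ z+ br, are the parental types, so the F1 was m z br+ / m+ z+ br.
The two rarest classes, m z+ br+ and m+ z br, are the double crossovers. Comparing them with the parentals, only the z allele has switched, so z is the middle locus and the order is m – z – br.
m–z: (48 + 14)/1200 = 0.0517; z–br: (267 + 14)/1200 = 0.2342.
Expected DCO frequency = 0.0517 × 0.2342 ≈ 0.01211; observed = 14/1200 ≈ 0.01167.
Coefficient of coincidence = 0.01167/0.01211 ≈ 0.96; interference = 1 − 0.96 = 0.04.

0.04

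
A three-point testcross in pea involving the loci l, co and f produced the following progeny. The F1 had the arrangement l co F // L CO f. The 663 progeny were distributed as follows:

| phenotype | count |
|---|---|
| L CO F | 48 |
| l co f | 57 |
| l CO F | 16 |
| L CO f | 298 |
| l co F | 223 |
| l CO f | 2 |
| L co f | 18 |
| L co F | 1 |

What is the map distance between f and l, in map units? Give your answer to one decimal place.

The two rarest classes, L co F and l CO f, are the double crossovers. Comparing them with the parentals, only the l allele has switched, so l is the middle locus and the order is co – l – f.
Crossovers in the l–f interval produce the single-crossover classes l co f and L CO F (57 + 48 = 105) plus the double crossovers (3).
RF(l–f) = (105 + 3) / 663 = 108/663 = 0.1629 → 16.3 map units.

16.3 map units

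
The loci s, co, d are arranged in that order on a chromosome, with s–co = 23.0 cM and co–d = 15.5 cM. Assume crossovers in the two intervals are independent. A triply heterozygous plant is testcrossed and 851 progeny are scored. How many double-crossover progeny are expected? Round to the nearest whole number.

30

Map distances give recombination frequencies of 0.230 and 0.155 for the two intervals.
With no interference, expected double-crossover frequency = 0.230 × 0.155 = 0.03565.
Expected number = 0.03565 × 851 = 30.34 ≈ 30.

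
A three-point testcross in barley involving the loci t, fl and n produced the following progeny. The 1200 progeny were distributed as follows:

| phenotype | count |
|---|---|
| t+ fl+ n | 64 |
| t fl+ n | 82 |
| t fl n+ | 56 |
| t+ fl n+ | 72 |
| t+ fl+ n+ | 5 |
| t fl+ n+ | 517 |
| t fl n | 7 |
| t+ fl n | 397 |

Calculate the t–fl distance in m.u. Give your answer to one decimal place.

11.0 m.u.

The two most frequent reciprocal classes, t fl+ n+ and t+ fl n, are the parental types, so the F1 was t fl+ n+ / t+ fl n.
The two rarest classes, t+ fl+ n+ and t fl n, are the double crossovers. Comparing them with the parentals, only the t allele has switched, so t is the middle locus and the order is n – t – fl.
Crossovers in the t–fl interval produce the single-crossover classes t fl n+ and t+ fl+ n (56 + 64 = 120) plus the double crossovers (12).
RF(t–fl) = (120 + 12) / 1200 = 132/1200 = 0.1100 → 11.0 m.u.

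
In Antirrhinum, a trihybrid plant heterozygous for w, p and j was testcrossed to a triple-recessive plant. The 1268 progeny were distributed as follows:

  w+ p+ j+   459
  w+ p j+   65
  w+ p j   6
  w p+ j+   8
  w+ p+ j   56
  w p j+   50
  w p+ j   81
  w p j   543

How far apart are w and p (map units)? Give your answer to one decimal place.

The two most frequent reciprocal classes, w+ p+ j+ and w p j, are the parental types, so the F1 was w+ p+ j+ / w p j.
The two rarest classes, w p+ j+ and w+ p j, are the double crossovers. Comparing them with the parentals, only the w allele has switched, so w is the middle locus and the order is j – w – p.
Crossovers in the w–p interval produce the single-crossover classes w+ p j+ and w p+ j (65 + 81 = 146) plus the double crossovers (14).
RF(w–p) = (146 + 14) / 1268 = 160/1268 = 0.1262 → 12.6 map units.

12.6 map units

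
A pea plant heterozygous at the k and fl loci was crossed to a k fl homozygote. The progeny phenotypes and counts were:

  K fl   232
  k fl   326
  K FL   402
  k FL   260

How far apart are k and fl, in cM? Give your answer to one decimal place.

The two most frequent classes, K FL (402) and k fl (326), are the parental types, so the F1 was K FL / k fl.
The recombinant classes are K fl and k FL: 232 + 260 = 492.
Recombination frequency = 492/1220 = 0.4033 ≈ 40.3%, i.e. 40.3 cM.

40.3 cM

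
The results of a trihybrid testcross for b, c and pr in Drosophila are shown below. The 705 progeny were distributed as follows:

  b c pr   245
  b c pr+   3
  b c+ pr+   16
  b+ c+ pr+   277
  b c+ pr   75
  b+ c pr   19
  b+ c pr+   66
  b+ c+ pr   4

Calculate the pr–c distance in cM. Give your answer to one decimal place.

The two most frequent reciprocal classes, b c pr and b+ c+ pr+, are the parental types, so the F1 was b c pr / b+ c+ pr+.
The two rarest classes, b c pr+ and b+ c+ pr, are the double crossovers. Comparing them with the parentals, only the pr allele has switched, so pr is the middle locus and the order is b – pr – c.
Crossovers in the pr–c interval produce the single-crossover classes b c+ pr and b+ c pr+ (75 + 66 = 141) plus the double crossovers (7).
RF(pr–c) = (141 + 7) / 705 = 148/705 = 0.2099 → 21.0 cM.

21.0 cM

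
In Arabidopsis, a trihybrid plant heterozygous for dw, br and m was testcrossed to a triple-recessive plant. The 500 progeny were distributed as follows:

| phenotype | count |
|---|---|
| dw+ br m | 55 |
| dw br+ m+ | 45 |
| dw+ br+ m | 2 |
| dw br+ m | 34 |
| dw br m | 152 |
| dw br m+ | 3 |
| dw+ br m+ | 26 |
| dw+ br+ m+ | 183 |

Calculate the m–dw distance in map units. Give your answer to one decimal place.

21.0 map units

The two most frequent reciprocal classes, dw br m and dw+ br+ m+, are the parental types, so the F1 was dw br m / dw+ br+ m+.
The two rarest classes, dw br m+ and dw+ br+ m, are the double crossovers. Comparing them with the parentals, only the m allele has switched, so m is the middle locus and the order is dw – m – br.
Crossovers in the dw–m interval produce the single-crossover classes dw+ br m and dw br+ m+ (55 + 45 = 100) plus the double crossovers (5).
RF(dw–m) = (100 + 5) / 500 = 105/500 = 0.2100 → 21.0 map units.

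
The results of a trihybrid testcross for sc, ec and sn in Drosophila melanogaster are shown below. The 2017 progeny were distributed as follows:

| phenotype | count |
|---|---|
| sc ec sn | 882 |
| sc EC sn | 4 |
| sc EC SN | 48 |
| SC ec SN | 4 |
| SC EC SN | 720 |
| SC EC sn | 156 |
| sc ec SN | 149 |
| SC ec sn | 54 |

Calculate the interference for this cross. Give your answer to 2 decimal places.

The two most frequent reciprocal classes, sc ec sn and SC EC SN, are the parental types, so the F1 was sc ec sn / SC EC SN.
The two rarest classes, sc EC sn and SC ec SN, are the double crossovers. Comparing them with the parentals, only the ec allele has switched, so ec is the middle locus and the order is sn – ec – sc.
sn–ec: (305 + 8)/2017 = 0.1552; ec–sc: (102 + 8)/2017 = 0.0545.
Expected DCO frequency = 0.1552 × 0.0545 ≈ 0.00846; observed = 8/2017 ≈ 0.00397.
Coefficient of coincidence = 0.00397/0.00846 ≈ 0.47; interference = 1 − 0.47 = 0.53.

0.53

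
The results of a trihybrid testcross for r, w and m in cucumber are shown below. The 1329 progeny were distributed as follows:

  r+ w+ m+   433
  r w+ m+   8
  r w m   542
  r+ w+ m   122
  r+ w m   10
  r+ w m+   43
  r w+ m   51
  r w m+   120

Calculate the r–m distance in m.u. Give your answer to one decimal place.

The two most frequent reciprocal classes, r w m and r+ w+ m+, are the parental types, so the F1 was r w m / r+ w+ m+.
The two rarest classes, r+ w m and r w+ m+, are the double crossovers. Comparing them with the parentals, only the r allele has switched, so r is the middle locus and the order is w – r – m.
Crossovers in the r–m interval produce the single-crossover classes r w m+ and r+ w+ m (120 + 122 = 242) plus the double crossovers (18).
RF(r–m) = (242 + 18) / 1329 = 260/1329 = 0.1956 → 19.6 m.u.

19.6 m.u.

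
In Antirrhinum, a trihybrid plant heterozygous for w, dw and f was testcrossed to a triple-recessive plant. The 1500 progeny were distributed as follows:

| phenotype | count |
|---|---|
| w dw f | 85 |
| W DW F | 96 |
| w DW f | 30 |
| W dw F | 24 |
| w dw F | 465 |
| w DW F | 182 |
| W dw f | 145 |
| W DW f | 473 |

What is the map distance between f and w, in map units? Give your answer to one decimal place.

The two most frequent reciprocal classes, w dw F and W DW f, are the parental types, so the F1 was w dw F / W DW f.
The two rarest classes, W dw F and w DW f, are the double crossovers. Comparing them with the parentals, only the w allele has switched, so w is the middle locus and the order is dw – w – f.
Crossovers in the w–f interval produce the single-crossover classes w dw f and W DW F (85 + 96 = 181) plus the double crossovers (54).
RF(w–f) = (181 + 54) / 1500 = 235/1500 = 0.1567 → 15.7 map units.

15.7 map units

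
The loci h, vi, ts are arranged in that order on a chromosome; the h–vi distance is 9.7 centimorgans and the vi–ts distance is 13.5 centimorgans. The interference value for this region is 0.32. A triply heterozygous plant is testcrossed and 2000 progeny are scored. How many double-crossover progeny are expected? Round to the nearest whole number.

Map distances give recombination frequencies of 0.097 and 0.135 for the two intervals.
With interference 0.32 (so coincidence = 0.68), expected double-crossover frequency = 0.097 × 0.135 × 0.68 = 0.00890.
Expected number = 0.00890 × 2000 = 17.81 ≈ 18.

18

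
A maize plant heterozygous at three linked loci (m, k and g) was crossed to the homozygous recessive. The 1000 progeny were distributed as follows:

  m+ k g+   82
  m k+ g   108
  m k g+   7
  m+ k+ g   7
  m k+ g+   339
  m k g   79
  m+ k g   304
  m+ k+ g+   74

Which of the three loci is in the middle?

k

The two most frequent reciprocal classes, m k+ g+ and m+ k g, are the parental types, so the F1 was m k+ g+ / m+ k g.
The two rarest classes, m k g+ and m+ k+ g, are the double crossovers. Comparing them with the parentals, only the k allele has switched, so k is the middle locus and the order is m – k – g.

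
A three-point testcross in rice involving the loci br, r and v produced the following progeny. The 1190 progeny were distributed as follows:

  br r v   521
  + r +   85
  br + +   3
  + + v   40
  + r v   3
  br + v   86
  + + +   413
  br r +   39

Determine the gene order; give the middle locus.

br

The two most frequent reciprocal classes, + + + and br r v, are the parental types, so the F1 was + + + / br r v.
The two rarest classes, br + + and + r v, are the double crossovers. Comparing them with the parentals, only the br allele has switched, so br is the middle locus and the order is v – br – r.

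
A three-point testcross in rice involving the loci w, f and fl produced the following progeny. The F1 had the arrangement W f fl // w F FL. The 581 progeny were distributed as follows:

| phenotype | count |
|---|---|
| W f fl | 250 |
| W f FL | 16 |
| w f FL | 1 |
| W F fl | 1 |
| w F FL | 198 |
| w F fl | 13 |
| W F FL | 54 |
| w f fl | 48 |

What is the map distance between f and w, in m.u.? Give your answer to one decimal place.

17.9 m.u.

The two rarest classes, W F fl and w f FL, are the double crossovers. Comparing them with the parentals, only the f allele has switched, so f is the middle locus and the order is fl – f – w.
Crossovers in the f–w interval produce the single-crossover classes w f fl and W F FL (48 + 54 = 102) plus the double crossovers (2).
RF(f–w) = (102 + 2) / 581 = 104/581 = 0.1790 → 17.9 m.u.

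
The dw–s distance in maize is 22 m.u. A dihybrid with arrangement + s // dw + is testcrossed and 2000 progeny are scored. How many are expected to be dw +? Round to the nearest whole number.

780

A map distance of 22 m.u. corresponds to a recombination frequency of 0.220.
The F1 is + s / dw +, so dw + is a parental gamete class with expected frequency (1 − r)/2 = 0.780/2 = 0.3900.
Expected number = 0.3900 × 2000 = 780.00 ≈ 780.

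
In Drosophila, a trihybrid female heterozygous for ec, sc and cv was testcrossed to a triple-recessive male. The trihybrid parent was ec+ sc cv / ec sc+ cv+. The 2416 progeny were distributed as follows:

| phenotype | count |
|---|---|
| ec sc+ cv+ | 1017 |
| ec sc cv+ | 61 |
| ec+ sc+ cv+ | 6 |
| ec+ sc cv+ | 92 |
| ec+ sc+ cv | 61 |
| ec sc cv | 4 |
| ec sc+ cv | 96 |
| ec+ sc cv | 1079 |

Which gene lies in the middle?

The two rarest classes, ec sc cv and ec+ sc+ cv+, are the double crossovers. Comparing them with the parentals, only the ec allele has switched, so ec is the middle locus and the order is sc – ec – cv.

ec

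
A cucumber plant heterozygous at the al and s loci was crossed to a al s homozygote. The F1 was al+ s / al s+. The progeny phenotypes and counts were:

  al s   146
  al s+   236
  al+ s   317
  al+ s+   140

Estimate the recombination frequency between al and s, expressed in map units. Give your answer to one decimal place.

The recombinant classes are al+ s+ and al s: 140 + 146 = 286.
Recombination frequency = 286/839 = 0.3409 ≈ 34.1%, i.e. 34.1 map units.

34.1 map units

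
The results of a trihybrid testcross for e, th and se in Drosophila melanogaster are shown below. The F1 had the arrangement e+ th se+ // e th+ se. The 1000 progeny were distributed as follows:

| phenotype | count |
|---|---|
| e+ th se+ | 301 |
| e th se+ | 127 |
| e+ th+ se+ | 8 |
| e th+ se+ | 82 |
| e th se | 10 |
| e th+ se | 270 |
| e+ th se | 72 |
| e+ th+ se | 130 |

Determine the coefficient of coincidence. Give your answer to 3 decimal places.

0.381

The two rarest classes, e+ th+ se+ and e th se, are the double crossovers. Comparing them with the parentals, only the th allele has switched, so th is the middle locus and the order is e – th – se.
e–th: (257 + 18)/1000 = 0.2750; th–se: (154 + 18)/1000 = 0.1720.
Expected DCO frequency = 0.2750 × 0.1720 ≈ 0.04730; observed = 18/1000 ≈ 0.01800.
Coefficient of coincidence = 0.01800/0.04730 ≈ 0.381.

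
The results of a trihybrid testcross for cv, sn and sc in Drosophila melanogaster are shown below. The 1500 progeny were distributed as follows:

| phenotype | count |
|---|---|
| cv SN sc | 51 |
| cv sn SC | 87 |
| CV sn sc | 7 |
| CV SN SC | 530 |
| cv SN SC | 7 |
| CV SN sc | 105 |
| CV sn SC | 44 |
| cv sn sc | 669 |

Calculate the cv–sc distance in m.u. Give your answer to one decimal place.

The two most frequent reciprocal classes, cv sn sc and CV SN SC, are the parental types, so the F1 was cv sn sc / CV SN SC.
The two rarest classes, CV sn sc and cv SN SC, are the double crossovers. Comparing them with the parentals, only the cv allele has switched, so cv is the middle locus and the order is sc – cv – sn.
Crossovers in the sc–cv interval produce the single-crossover classes cv sn SC and CV SN sc (87 + 105 = 192) plus the double crossovers (14).
RF(sc–cv) = (192 + 14) / 1500 = 206/1500 = 0.1373 → 13.7 m.u.

13.7 m.u.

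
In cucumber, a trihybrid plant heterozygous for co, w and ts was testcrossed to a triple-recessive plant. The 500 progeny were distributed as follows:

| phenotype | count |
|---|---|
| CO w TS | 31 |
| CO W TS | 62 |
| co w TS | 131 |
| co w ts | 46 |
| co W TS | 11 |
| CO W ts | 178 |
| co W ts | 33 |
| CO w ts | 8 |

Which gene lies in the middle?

w

The two most frequent reciprocal classes, co w TS and CO W ts, are the parental types, so the F1 was co w TS / CO W ts.
The two rarest classes, co W TS and CO w ts, are the double crossovers. Comparing them with the parentals, only the w allele has switched, so w is the middle locus and the order is co – w – ts.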